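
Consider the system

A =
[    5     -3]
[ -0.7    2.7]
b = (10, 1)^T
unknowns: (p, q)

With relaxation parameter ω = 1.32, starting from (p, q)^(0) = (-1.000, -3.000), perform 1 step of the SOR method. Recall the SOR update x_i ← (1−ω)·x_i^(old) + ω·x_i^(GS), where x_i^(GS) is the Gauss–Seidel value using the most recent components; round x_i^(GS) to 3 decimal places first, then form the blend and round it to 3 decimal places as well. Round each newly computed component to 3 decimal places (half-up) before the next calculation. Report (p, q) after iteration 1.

Iteration 1:
  p: GS value = (10 - (-3)·-3.000) / (5) = 0.200;  p ← (1−ω)·-1.000 + ω·0.200 = 0.584
  q: GS value = (1 - (-0.7)·0.584) / (2.7) = 0.522;  q ← (1−ω)·-3.000 + ω·0.522 = 1.649

(0.584, 1.649)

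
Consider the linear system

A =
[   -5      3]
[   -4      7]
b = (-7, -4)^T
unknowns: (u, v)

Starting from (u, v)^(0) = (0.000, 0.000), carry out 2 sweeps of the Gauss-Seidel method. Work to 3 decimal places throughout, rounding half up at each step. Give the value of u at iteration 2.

Iteration 1:
  u = (-7 - (3)·0.000) / (-5) = 1.400
  v = (-4 - (-4)·1.400) / (7) = 0.229
Iteration 2:
  u = (-7 - (3)·0.229) / (-5) = 1.537
  v = (-4 - (-4)·1.537) / (7) = 0.307

1.537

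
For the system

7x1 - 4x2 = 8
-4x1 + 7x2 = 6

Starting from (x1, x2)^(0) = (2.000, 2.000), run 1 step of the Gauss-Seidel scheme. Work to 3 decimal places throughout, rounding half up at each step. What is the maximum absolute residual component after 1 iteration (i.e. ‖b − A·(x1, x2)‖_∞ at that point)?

Iteration 1:
  x1 = (8 - (-4)·2.000) / (7) = 2.286
  x2 = (6 - (-4)·2.286) / (7) = 2.163
Residual b − A·x = (0.650, 0.003); ∞-norm = 0.650

0.650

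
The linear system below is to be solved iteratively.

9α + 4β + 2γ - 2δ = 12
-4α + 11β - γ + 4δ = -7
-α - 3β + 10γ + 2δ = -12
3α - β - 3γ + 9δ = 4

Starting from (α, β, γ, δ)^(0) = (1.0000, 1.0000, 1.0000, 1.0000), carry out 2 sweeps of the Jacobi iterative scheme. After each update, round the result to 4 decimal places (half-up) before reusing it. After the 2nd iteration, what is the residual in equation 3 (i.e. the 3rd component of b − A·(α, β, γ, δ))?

Iteration 1:
  α = (12 - (4)·1.0000 - (2)·1.0000 - (-2)·1.0000) / (9) = 0.8889
  β = (-7 - (-4)·1.0000 - (-1)·1.0000 - (4)·1.0000) / (11) = -0.5455
  γ = (-12 - (-1)·1.0000 - (-3)·1.0000 - (2)·1.0000) / (10) = -1.0000
  δ = (4 - (3)·1.0000 - (-1)·1.0000 - (-3)·1.0000) / (9) = 0.5556
Iteration 2:
  α = (12 - (4)·-0.5455 - (2)·-1.0000 - (-2)·0.5556) / (9) = 1.9215
  β = (-7 - (-4)·0.8889 - (-1)·-1.0000 - (4)·0.5556) / (11) = -0.6061
  γ = (-12 - (-1)·0.8889 - (-3)·-0.5455 - (2)·0.5556) / (10) = -1.3859
  δ = (4 - (3)·0.8889 - (-1)·-0.5455 - (-3)·-1.0000) / (9) = -0.2458
Residual b − A·x = (-0.5889, 6.9504, 2.4538, -4.3161)

2.4538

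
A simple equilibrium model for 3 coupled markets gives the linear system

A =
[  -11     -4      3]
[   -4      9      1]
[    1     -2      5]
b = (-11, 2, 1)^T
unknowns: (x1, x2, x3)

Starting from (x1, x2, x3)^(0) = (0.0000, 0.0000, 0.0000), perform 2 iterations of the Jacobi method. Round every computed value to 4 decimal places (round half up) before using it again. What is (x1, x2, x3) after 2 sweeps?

Iteration 1:
  x1 = (-11 - (-4)·0.0000 - (3)·0.0000) / (-11) = 1.0000
  x2 = (2 - (-4)·0.0000 - (1)·0.0000) / (9) = 0.2222
  x3 = (1 - (1)·0.0000 - (-2)·0.0000) / (5) = 0.2000
Iteration 2:
  x1 = (-11 - (-4)·0.2222 - (3)·0.2000) / (-11) = 0.9737
  x2 = (2 - (-4)·1.0000 - (1)·0.2000) / (9) = 0.6444
  x3 = (1 - (1)·1.0000 - (-2)·0.2222) / (5) = 0.0889

(0.9737, 0.6444, 0.0889)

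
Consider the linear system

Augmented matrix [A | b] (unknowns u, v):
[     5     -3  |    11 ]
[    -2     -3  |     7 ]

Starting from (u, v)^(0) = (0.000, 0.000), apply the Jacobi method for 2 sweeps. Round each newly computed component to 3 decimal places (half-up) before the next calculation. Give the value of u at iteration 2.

0.800

Iteration 1:
  u = (11 - (-3)·0.000) / (5) = 2.200
  v = (7 - (-2)·0.000) / (-3) = -2.333
Iteration 2:
  u = (11 - (-3)·-2.333) / (5) = 0.800
  v = (7 - (-2)·2.200) / (-3) = -3.800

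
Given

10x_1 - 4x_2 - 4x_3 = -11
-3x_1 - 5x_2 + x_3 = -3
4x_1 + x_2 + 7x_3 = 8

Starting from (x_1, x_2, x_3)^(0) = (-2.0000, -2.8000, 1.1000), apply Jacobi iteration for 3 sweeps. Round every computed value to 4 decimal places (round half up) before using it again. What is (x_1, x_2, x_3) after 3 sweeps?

Iteration 1:
  x_1 = (-11 - (-4)·-2.8000 - (-4)·1.1000) / (10) = -1.7800
  x_2 = (-3 - (-3)·-2.0000 - (1)·1.1000) / (-5) = 2.0200
  x_3 = (8 - (4)·-2.0000 - (1)·-2.8000) / (7) = 2.6857
Iteration 2:
  x_1 = (-11 - (-4)·2.0200 - (-4)·2.6857) / (10) = 0.7823
  x_2 = (-3 - (-3)·-1.7800 - (1)·2.6857) / (-5) = 2.2051
  x_3 = (8 - (4)·-1.7800 - (1)·2.0200) / (7) = 1.8714
Iteration 3:
  x_1 = (-11 - (-4)·2.2051 - (-4)·1.8714) / (10) = 0.5306
  x_2 = (-3 - (-3)·0.7823 - (1)·1.8714) / (-5) = 0.5049
  x_3 = (8 - (4)·0.7823 - (1)·2.2051) / (7) = 0.3808

(0.5306, 0.5049, 0.3808)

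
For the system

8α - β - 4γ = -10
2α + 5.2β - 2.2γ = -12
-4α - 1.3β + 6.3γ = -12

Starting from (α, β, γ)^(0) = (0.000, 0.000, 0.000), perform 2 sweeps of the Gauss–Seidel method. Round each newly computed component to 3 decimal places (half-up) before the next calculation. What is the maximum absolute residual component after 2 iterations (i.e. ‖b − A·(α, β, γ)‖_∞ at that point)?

5.621

Iteration 1:
  α = (-10 - (-1)·0.000 - (-4)·0.000) / (8) = -1.250
  β = (-12 - (2)·-1.250 - (-2.2)·0.000) / (5.2) = -1.827
  γ = (-12 - (-4)·-1.250 - (-1.3)·-1.827) / (6.3) = -3.075
Iteration 2:
  α = (-10 - (-1)·-1.827 - (-4)·-3.075) / (8) = -3.016
  β = (-12 - (2)·-3.016 - (-2.2)·-3.075) / (5.2) = -2.449
  γ = (-12 - (-4)·-3.016 - (-1.3)·-2.449) / (6.3) = -4.325
Residual b − A·x = (-5.621, -2.748, 0.000); ∞-norm = 5.621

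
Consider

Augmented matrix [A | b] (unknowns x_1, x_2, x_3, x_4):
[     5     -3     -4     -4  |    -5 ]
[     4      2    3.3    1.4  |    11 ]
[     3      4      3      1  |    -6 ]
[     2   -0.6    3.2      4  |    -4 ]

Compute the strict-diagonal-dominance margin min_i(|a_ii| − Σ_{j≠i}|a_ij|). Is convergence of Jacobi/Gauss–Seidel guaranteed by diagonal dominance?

row 1: |5| − (3+4+4) = -6
row 2: |2| − (4+3.3+1.4) = -6.7
row 3: |3| − (3+4+1) = -5
row 4: |4| − (2+0.6+3.2) = -1.8
minimum over rows = -6.7 → not strictly diagonally dominant

-6.7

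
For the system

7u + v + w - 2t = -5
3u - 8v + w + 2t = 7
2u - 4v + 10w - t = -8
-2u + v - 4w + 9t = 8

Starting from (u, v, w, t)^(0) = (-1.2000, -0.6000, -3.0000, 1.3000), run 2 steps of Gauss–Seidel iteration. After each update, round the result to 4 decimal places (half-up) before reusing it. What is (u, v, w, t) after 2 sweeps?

Iteration 1:
  u = (-5 - (1)·-0.6000 - (1)·-3.0000 - (-2)·1.3000) / (7) = 0.1714
  v = (7 - (3)·0.1714 - (1)·-3.0000 - (2)·1.3000) / (-8) = -0.8607
  w = (-8 - (2)·0.1714 - (-4)·-0.8607 - (-1)·1.3000) / (10) = -1.0486
  t = (8 - (-2)·0.1714 - (1)·-0.8607 - (-4)·-1.0486) / (9) = 0.5566
Iteration 2:
  u = (-5 - (1)·-0.8607 - (1)·-1.0486 - (-2)·0.5566) / (7) = -0.2825
  v = (7 - (3)·-0.2825 - (1)·-1.0486 - (2)·0.5566) / (-8) = -0.9729
  w = (-8 - (2)·-0.2825 - (-4)·-0.9729 - (-1)·0.5566) / (10) = -1.0770
  t = (8 - (-2)·-0.2825 - (1)·-0.9729 - (-4)·-1.0770) / (9) = 0.4555

(-0.2825, -0.9729, -1.0770, 0.4555)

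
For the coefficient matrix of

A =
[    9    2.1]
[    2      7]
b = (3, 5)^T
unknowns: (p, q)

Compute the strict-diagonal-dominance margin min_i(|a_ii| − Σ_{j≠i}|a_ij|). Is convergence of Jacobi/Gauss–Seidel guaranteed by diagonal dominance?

5

row 1: |9| − (2.1) = 6.9
row 2: |7| − (2) = 5
minimum over rows = 5 → strictly diagonally dominant (convergence guaranteed)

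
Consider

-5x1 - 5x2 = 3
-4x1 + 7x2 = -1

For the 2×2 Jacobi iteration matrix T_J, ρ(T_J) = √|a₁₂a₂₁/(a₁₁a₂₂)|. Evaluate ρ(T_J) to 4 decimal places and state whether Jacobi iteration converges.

0.7559

a₁₂a₂₁/(a₁₁a₂₂) = (-5)·(-4) / ((-5)·(7)) = -0.571429
ρ = √|-0.571429| = √0.571429 = 0.7559
ρ < 1, so Jacobi converges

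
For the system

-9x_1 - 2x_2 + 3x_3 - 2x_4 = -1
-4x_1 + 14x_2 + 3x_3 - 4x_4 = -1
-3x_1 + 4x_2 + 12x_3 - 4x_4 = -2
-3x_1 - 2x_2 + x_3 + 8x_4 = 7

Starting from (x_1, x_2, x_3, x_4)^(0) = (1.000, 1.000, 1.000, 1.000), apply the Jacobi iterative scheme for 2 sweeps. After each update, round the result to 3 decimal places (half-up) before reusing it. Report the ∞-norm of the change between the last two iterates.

Iteration 1:
  x_1 = (-1 - (-2)·1.000 - (3)·1.000 - (-2)·1.000) / (-9) = 0.000
  x_2 = (-1 - (-4)·1.000 - (3)·1.000 - (-4)·1.000) / (14) = 0.286
  x_3 = (-2 - (-3)·1.000 - (4)·1.000 - (-4)·1.000) / (12) = 0.083
  x_4 = (7 - (-3)·1.000 - (-2)·1.000 - (1)·1.000) / (8) = 1.375
Iteration 2:
  x_1 = (-1 - (-2)·0.286 - (3)·0.083 - (-2)·1.375) / (-9) = -0.230
  x_2 = (-1 - (-4)·0.000 - (3)·0.083 - (-4)·1.375) / (14) = 0.304
  x_3 = (-2 - (-3)·0.000 - (4)·0.286 - (-4)·1.375) / (12) = 0.196
  x_4 = (7 - (-3)·0.000 - (-2)·0.286 - (1)·0.083) / (8) = 0.936
Change: (-0.230, 0.018, 0.113, -0.439) → max |·| = 0.439

0.439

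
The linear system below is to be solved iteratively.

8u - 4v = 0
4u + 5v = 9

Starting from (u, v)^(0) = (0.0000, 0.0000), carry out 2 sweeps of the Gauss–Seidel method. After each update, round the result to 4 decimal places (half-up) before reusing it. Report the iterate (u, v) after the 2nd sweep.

Iteration 1:
  u = (0 - (-4)·0.0000) / (8) = 0.0000
  v = (9 - (4)·0.0000) / (5) = 1.8000
Iteration 2:
  u = (0 - (-4)·1.8000) / (8) = 0.9000
  v = (9 - (4)·0.9000) / (5) = 1.0800

(0.9000, 1.0800)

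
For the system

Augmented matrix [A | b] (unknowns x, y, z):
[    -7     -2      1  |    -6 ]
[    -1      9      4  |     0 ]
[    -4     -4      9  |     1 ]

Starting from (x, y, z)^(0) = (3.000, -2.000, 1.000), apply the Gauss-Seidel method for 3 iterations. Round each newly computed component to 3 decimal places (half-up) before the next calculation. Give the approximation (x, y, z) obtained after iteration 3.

(0.981, -0.107, 0.500)

Iteration 1:
  x = (-6 - (-2)·-2.000 - (1)·1.000) / (-7) = 1.571
  y = (0 - (-1)·1.571 - (4)·1.000) / (9) = -0.270
  z = (1 - (-4)·1.571 - (-4)·-0.270) / (9) = 0.689
Iteration 2:
  x = (-6 - (-2)·-0.270 - (1)·0.689) / (-7) = 1.033
  y = (0 - (-1)·1.033 - (4)·0.689) / (9) = -0.191
  z = (1 - (-4)·1.033 - (-4)·-0.191) / (9) = 0.485
Iteration 3:
  x = (-6 - (-2)·-0.191 - (1)·0.485) / (-7) = 0.981
  y = (0 - (-1)·0.981 - (4)·0.485) / (9) = -0.107
  z = (1 - (-4)·0.981 - (-4)·-0.107) / (9) = 0.500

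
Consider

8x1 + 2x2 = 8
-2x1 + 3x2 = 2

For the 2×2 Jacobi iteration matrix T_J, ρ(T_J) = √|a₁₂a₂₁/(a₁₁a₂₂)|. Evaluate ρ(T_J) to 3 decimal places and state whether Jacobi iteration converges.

a₁₂a₂₁/(a₁₁a₂₂) = (2)·(-2) / ((8)·(3)) = -0.166667
ρ = √|-0.166667| = √0.166667 = 0.408
ρ < 1, so Jacobi converges

0.408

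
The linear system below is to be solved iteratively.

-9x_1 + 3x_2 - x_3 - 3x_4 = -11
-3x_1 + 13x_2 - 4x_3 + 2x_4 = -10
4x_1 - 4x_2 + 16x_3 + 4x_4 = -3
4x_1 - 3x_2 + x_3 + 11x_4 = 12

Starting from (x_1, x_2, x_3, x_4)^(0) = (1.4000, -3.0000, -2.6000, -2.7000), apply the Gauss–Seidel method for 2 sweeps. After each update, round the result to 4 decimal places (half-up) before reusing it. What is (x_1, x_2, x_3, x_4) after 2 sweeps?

(0.8347, -0.6540, -0.6493, 0.6680)

Iteration 1:
  x_1 = (-11 - (3)·-3.0000 - (-1)·-2.6000 - (-3)·-2.7000) / (-9) = 1.4111
  x_2 = (-10 - (-3)·1.4111 - (-4)·-2.6000 - (2)·-2.7000) / (13) = -0.8282
  x_3 = (-3 - (4)·1.4111 - (-4)·-0.8282 - (4)·-2.7000) / (16) = -0.0723
  x_4 = (12 - (4)·1.4111 - (-3)·-0.8282 - (1)·-0.0723) / (11) = 0.3585
Iteration 2:
  x_1 = (-11 - (3)·-0.8282 - (-1)·-0.0723 - (-3)·0.3585) / (-9) = 0.8347
  x_2 = (-10 - (-3)·0.8347 - (-4)·-0.0723 - (2)·0.3585) / (13) = -0.6540
  x_3 = (-3 - (4)·0.8347 - (-4)·-0.6540 - (4)·0.3585) / (16) = -0.6493
  x_4 = (12 - (4)·0.8347 - (-3)·-0.6540 - (1)·-0.6493) / (11) = 0.6680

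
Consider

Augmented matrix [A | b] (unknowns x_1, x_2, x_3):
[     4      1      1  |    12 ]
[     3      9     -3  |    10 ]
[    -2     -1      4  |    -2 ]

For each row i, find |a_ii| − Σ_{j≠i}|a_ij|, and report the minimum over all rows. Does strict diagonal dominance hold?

1

row 1: |4| − (1+1) = 2
row 2: |9| − (3+3) = 3
row 3: |4| − (2+1) = 1
minimum over rows = 1 → strictly diagonally dominant (convergence guaranteed)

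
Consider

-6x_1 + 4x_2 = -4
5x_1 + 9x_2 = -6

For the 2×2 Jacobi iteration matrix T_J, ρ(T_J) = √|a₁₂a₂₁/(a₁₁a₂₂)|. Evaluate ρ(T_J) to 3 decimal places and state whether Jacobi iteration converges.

0.609

a₁₂a₂₁/(a₁₁a₂₂) = (4)·(5) / ((-6)·(9)) = -0.370370
ρ = √|-0.370370| = √0.370370 = 0.609
ρ < 1, so Jacobi converges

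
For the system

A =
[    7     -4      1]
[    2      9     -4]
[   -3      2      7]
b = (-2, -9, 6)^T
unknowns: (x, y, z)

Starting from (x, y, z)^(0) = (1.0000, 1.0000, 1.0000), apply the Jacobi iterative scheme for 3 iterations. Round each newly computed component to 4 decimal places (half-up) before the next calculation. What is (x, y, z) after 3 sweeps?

(-0.7843, -0.2991, 0.6508)

Iteration 1:
  x = (-2 - (-4)·1.0000 - (1)·1.0000) / (7) = 0.1429
  y = (-9 - (2)·1.0000 - (-4)·1.0000) / (9) = -0.7778
  z = (6 - (-3)·1.0000 - (2)·1.0000) / (7) = 1.0000
Iteration 2:
  x = (-2 - (-4)·-0.7778 - (1)·1.0000) / (7) = -0.8730
  y = (-9 - (2)·0.1429 - (-4)·1.0000) / (9) = -0.5873
  z = (6 - (-3)·0.1429 - (2)·-0.7778) / (7) = 1.1406
Iteration 3:
  x = (-2 - (-4)·-0.5873 - (1)·1.1406) / (7) = -0.7843
  y = (-9 - (2)·-0.8730 - (-4)·1.1406) / (9) = -0.2991
  z = (6 - (-3)·-0.8730 - (2)·-0.5873) / (7) = 0.6508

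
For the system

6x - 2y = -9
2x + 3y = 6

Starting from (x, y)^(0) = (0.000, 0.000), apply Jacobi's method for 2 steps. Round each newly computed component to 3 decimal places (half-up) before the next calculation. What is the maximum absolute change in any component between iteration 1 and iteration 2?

Iteration 1:
  x = (-9 - (-2)·0.000) / (6) = -1.500
  y = (6 - (2)·0.000) / (3) = 2.000
Iteration 2:
  x = (-9 - (-2)·2.000) / (6) = -0.833
  y = (6 - (2)·-1.500) / (3) = 3.000
Change: (0.667, 1.000) → max |·| = 1.000

1.000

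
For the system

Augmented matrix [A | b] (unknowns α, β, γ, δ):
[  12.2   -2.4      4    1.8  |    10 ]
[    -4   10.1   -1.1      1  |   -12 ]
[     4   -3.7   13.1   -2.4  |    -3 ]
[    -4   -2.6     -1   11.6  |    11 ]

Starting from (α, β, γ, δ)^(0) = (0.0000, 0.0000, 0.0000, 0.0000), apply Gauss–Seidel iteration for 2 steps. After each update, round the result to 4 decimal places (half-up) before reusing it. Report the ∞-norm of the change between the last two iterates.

0.2056

Iteration 1:
  α = (10 - (-2.4)·0.0000 - (4)·0.0000 - (1.8)·0.0000) / (12.2) = 0.8197
  β = (-12 - (-4)·0.8197 - (-1.1)·0.0000 - (1)·0.0000) / (10.1) = -0.8635
  γ = (-3 - (4)·0.8197 - (-3.7)·-0.8635 - (-2.4)·0.0000) / (13.1) = -0.7232
  δ = (11 - (-4)·0.8197 - (-2.6)·-0.8635 - (-1)·-0.7232) / (11.6) = 0.9750
Iteration 2:
  α = (10 - (-2.4)·-0.8635 - (4)·-0.7232 - (1.8)·0.9750) / (12.2) = 0.7431
  β = (-12 - (-4)·0.7431 - (-1.1)·-0.7232 - (1)·0.9750) / (10.1) = -1.0691
  γ = (-3 - (4)·0.7431 - (-3.7)·-1.0691 - (-2.4)·0.9750) / (13.1) = -0.5792
  δ = (11 - (-4)·0.7431 - (-2.6)·-1.0691 - (-1)·-0.5792) / (11.6) = 0.9150
Change: (-0.0766, -0.2056, 0.1440, -0.0600) → max |·| = 0.2056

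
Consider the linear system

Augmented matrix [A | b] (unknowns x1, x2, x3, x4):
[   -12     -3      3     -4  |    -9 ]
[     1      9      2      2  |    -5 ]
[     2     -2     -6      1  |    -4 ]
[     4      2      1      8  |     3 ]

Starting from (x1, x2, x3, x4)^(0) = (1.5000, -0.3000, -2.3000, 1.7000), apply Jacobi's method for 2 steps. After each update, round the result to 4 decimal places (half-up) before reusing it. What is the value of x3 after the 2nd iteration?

Iteration 1:
  x1 = (-9 - (-3)·-0.3000 - (3)·-2.3000 - (-4)·1.7000) / (-12) = -0.3167
  x2 = (-5 - (1)·1.5000 - (2)·-2.3000 - (2)·1.7000) / (9) = -0.5889
  x3 = (-4 - (2)·1.5000 - (-2)·-0.3000 - (1)·1.7000) / (-6) = 1.5500
  x4 = (3 - (4)·1.5000 - (2)·-0.3000 - (1)·-2.3000) / (8) = -0.0125
Iteration 2:
  x1 = (-9 - (-3)·-0.5889 - (3)·1.5500 - (-4)·-0.0125) / (-12) = 1.2889
  x2 = (-5 - (1)·-0.3167 - (2)·1.5500 - (2)·-0.0125) / (9) = -0.8620
  x3 = (-4 - (2)·-0.3167 - (-2)·-0.5889 - (1)·-0.0125) / (-6) = 0.7553
  x4 = (3 - (4)·-0.3167 - (2)·-0.5889 - (1)·1.5500) / (8) = 0.4868

0.7553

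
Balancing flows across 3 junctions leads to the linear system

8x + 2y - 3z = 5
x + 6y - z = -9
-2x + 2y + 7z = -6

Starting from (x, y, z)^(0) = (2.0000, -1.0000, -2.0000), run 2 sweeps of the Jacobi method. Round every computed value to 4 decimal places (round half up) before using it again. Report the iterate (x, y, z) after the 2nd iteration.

Iteration 1:
  x = (5 - (2)·-1.0000 - (-3)·-2.0000) / (8) = 0.1250
  y = (-9 - (1)·2.0000 - (-1)·-2.0000) / (6) = -2.1667
  z = (-6 - (-2)·2.0000 - (2)·-1.0000) / (7) = 0.0000
Iteration 2:
  x = (5 - (2)·-2.1667 - (-3)·0.0000) / (8) = 1.1667
  y = (-9 - (1)·0.1250 - (-1)·0.0000) / (6) = -1.5208
  z = (-6 - (-2)·0.1250 - (2)·-2.1667) / (7) = -0.2024

(1.1667, -1.5208, -0.2024)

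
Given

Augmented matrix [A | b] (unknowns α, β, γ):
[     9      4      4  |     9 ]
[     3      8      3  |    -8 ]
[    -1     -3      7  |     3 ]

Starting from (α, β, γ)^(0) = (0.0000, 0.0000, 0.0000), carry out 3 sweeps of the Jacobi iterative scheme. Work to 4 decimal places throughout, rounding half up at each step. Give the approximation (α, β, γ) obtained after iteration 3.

(1.6190, -1.5238, -0.0504)

Iteration 1:
  α = (9 - (4)·0.0000 - (4)·0.0000) / (9) = 1.0000
  β = (-8 - (3)·0.0000 - (3)·0.0000) / (8) = -1.0000
  γ = (3 - (-1)·0.0000 - (-3)·0.0000) / (7) = 0.4286
Iteration 2:
  α = (9 - (4)·-1.0000 - (4)·0.4286) / (9) = 1.2540
  β = (-8 - (3)·1.0000 - (3)·0.4286) / (8) = -1.5357
  γ = (3 - (-1)·1.0000 - (-3)·-1.0000) / (7) = 0.1429
Iteration 3:
  α = (9 - (4)·-1.5357 - (4)·0.1429) / (9) = 1.6190
  β = (-8 - (3)·1.2540 - (3)·0.1429) / (8) = -1.5238
  γ = (3 - (-1)·1.2540 - (-3)·-1.5357) / (7) = -0.0504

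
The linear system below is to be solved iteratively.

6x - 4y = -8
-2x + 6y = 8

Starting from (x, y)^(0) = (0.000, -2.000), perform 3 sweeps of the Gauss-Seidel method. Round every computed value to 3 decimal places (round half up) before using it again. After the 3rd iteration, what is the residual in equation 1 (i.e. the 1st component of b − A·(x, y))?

0.482

Iteration 1:
  x = (-8 - (-4)·-2.000) / (6) = -2.667
  y = (8 - (-2)·-2.667) / (6) = 0.444
Iteration 2:
  x = (-8 - (-4)·0.444) / (6) = -1.037
  y = (8 - (-2)·-1.037) / (6) = 0.988
Iteration 3:
  x = (-8 - (-4)·0.988) / (6) = -0.675
  y = (8 - (-2)·-0.675) / (6) = 1.108
Residual b − A·x = (0.482, 0.002)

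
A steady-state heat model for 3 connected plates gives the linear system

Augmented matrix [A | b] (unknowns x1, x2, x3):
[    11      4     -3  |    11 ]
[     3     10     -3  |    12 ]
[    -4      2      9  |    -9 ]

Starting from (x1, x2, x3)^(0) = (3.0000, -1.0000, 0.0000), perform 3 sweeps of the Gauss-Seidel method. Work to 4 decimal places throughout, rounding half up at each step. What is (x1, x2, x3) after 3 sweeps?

Iteration 1:
  x1 = (11 - (4)·-1.0000 - (-3)·0.0000) / (11) = 1.3636
  x2 = (12 - (3)·1.3636 - (-3)·0.0000) / (10) = 0.7909
  x3 = (-9 - (-4)·1.3636 - (2)·0.7909) / (9) = -0.5697
Iteration 2:
  x1 = (11 - (4)·0.7909 - (-3)·-0.5697) / (11) = 0.5570
  x2 = (12 - (3)·0.5570 - (-3)·-0.5697) / (10) = 0.8620
  x3 = (-9 - (-4)·0.5570 - (2)·0.8620) / (9) = -0.9440
Iteration 3:
  x1 = (11 - (4)·0.8620 - (-3)·-0.9440) / (11) = 0.4291
  x2 = (12 - (3)·0.4291 - (-3)·-0.9440) / (10) = 0.7881
  x3 = (-9 - (-4)·0.4291 - (2)·0.7881) / (9) = -0.9844

(0.4291, 0.7881, -0.9844)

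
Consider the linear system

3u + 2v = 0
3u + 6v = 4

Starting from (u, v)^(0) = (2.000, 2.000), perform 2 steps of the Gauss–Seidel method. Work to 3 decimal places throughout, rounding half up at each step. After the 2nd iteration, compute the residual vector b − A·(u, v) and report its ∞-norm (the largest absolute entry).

Iteration 1:
  u = (0 - (2)·2.000) / (3) = -1.333
  v = (4 - (3)·-1.333) / (6) = 1.333
Iteration 2:
  u = (0 - (2)·1.333) / (3) = -0.889
  v = (4 - (3)·-0.889) / (6) = 1.111
Residual b − A·x = (0.445, 0.001); ∞-norm = 0.445

0.445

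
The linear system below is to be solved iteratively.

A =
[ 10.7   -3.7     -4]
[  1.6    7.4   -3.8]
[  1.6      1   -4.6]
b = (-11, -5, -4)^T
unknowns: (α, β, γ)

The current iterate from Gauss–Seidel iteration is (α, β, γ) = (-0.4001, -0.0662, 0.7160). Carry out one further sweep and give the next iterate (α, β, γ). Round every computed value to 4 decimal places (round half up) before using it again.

(-0.7833, -0.1386, 0.5670)

One sweep:
  α = (-11 - (-3.7)·-0.0662 - (-4)·0.7160) / (10.7) = -0.7833
  β = (-5 - (1.6)·-0.7833 - (-3.8)·0.7160) / (7.4) = -0.1386
  γ = (-4 - (1.6)·-0.7833 - (1)·-0.1386) / (-4.6) = 0.5670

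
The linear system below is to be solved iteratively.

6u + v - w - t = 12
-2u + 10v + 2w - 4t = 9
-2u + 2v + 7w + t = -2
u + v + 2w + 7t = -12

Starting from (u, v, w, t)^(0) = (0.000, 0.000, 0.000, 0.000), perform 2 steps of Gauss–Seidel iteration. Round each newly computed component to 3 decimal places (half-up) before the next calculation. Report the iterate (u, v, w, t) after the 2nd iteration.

(1.409, 0.335, 0.330, -2.058)

Iteration 1:
  u = (12 - (1)·0.000 - (-1)·0.000 - (-1)·0.000) / (6) = 2.000
  v = (9 - (-2)·2.000 - (2)·0.000 - (-4)·0.000) / (10) = 1.300
  w = (-2 - (-2)·2.000 - (2)·1.300 - (1)·0.000) / (7) = -0.086
  t = (-12 - (1)·2.000 - (1)·1.300 - (2)·-0.086) / (7) = -2.161
Iteration 2:
  u = (12 - (1)·1.300 - (-1)·-0.086 - (-1)·-2.161) / (6) = 1.409
  v = (9 - (-2)·1.409 - (2)·-0.086 - (-4)·-2.161) / (10) = 0.335
  w = (-2 - (-2)·1.409 - (2)·0.335 - (1)·-2.161) / (7) = 0.330
  t = (-12 - (1)·1.409 - (1)·0.335 - (2)·0.330) / (7) = -2.058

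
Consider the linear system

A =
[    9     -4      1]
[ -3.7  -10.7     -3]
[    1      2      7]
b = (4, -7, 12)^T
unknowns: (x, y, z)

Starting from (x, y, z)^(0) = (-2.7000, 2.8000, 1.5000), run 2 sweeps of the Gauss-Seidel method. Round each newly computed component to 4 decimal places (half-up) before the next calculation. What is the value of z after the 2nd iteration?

1.6479

Iteration 1:
  x = (4 - (-4)·2.8000 - (1)·1.5000) / (9) = 1.5222
  y = (-7 - (-3.7)·1.5222 - (-3)·1.5000) / (-10.7) = -0.2927
  z = (12 - (1)·1.5222 - (2)·-0.2927) / (7) = 1.5805
Iteration 2:
  x = (4 - (-4)·-0.2927 - (1)·1.5805) / (9) = 0.1387
  y = (-7 - (-3.7)·0.1387 - (-3)·1.5805) / (-10.7) = 0.1631
  z = (12 - (1)·0.1387 - (2)·0.1631) / (7) = 1.6479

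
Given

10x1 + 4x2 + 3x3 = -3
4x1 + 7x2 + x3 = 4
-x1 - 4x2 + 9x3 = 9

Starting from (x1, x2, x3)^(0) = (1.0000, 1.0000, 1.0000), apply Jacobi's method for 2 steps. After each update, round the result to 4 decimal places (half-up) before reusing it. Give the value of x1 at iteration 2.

Iteration 1:
  x1 = (-3 - (4)·1.0000 - (3)·1.0000) / (10) = -1.0000
  x2 = (4 - (4)·1.0000 - (1)·1.0000) / (7) = -0.1429
  x3 = (9 - (-1)·1.0000 - (-4)·1.0000) / (9) = 1.5556
Iteration 2:
  x1 = (-3 - (4)·-0.1429 - (3)·1.5556) / (10) = -0.7095
  x2 = (4 - (4)·-1.0000 - (1)·1.5556) / (7) = 0.9206
  x3 = (9 - (-1)·-1.0000 - (-4)·-0.1429) / (9) = 0.8254

-0.7095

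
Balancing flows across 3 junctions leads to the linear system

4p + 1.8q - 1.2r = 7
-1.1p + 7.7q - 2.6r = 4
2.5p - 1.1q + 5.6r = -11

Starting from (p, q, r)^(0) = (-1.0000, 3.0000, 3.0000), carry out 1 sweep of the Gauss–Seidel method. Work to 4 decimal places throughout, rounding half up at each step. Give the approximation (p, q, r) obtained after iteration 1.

(1.3000, 1.7182, -2.2071)

Iteration 1:
  p = (7 - (1.8)·3.0000 - (-1.2)·3.0000) / (4) = 1.3000
  q = (4 - (-1.1)·1.3000 - (-2.6)·3.0000) / (7.7) = 1.7182
  r = (-11 - (2.5)·1.3000 - (-1.1)·1.7182) / (5.6) = -2.2071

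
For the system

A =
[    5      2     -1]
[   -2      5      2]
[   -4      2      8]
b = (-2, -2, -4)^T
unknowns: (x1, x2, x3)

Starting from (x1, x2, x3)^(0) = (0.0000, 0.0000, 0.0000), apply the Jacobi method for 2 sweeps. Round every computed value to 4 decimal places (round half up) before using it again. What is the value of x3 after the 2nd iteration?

-0.6000

Iteration 1:
  x1 = (-2 - (2)·0.0000 - (-1)·0.0000) / (5) = -0.4000
  x2 = (-2 - (-2)·0.0000 - (2)·0.0000) / (5) = -0.4000
  x3 = (-4 - (-4)·0.0000 - (2)·0.0000) / (8) = -0.5000
Iteration 2:
  x1 = (-2 - (2)·-0.4000 - (-1)·-0.5000) / (5) = -0.3400
  x2 = (-2 - (-2)·-0.4000 - (2)·-0.5000) / (5) = -0.3600
  x3 = (-4 - (-4)·-0.4000 - (2)·-0.4000) / (8) = -0.6000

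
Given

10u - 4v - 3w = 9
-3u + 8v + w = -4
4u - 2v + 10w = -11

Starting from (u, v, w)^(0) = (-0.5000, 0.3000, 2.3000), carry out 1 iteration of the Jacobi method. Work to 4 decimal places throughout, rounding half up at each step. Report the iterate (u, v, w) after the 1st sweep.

Iteration 1:
  u = (9 - (-4)·0.3000 - (-3)·2.3000) / (10) = 1.7100
  v = (-4 - (-3)·-0.5000 - (1)·2.3000) / (8) = -0.9750
  w = (-11 - (4)·-0.5000 - (-2)·0.3000) / (10) = -0.8400

(1.7100, -0.9750, -0.8400)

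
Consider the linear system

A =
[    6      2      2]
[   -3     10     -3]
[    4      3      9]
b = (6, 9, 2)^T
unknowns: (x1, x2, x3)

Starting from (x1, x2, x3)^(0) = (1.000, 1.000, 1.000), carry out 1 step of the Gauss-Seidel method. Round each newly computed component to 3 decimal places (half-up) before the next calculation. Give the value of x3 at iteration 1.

Iteration 1:
  x1 = (6 - (2)·1.000 - (2)·1.000) / (6) = 0.333
  x2 = (9 - (-3)·0.333 - (-3)·1.000) / (10) = 1.300
  x3 = (2 - (4)·0.333 - (3)·1.300) / (9) = -0.359

-0.359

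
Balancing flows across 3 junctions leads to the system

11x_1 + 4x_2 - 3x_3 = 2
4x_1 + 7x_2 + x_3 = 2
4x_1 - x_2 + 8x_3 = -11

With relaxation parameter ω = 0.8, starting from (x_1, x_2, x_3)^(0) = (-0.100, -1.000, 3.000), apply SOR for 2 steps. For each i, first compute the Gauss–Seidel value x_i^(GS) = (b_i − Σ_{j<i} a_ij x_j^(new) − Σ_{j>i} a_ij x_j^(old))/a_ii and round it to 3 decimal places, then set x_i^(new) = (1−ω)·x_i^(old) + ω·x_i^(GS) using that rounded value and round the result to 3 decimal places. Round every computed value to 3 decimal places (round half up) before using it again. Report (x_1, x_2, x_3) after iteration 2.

(0.373, 0.013, -1.450)

Iteration 1:
  x_1: GS value = (2 - (4)·-1.000 - (-3)·3.000) / (11) = 1.364;  x_1 ← (1−ω)·-0.100 + ω·1.364 = 1.071
  x_2: GS value = (2 - (4)·1.071 - (1)·3.000) / (7) = -0.755;  x_2 ← (1−ω)·-1.000 + ω·-0.755 = -0.804
  x_3: GS value = (-11 - (4)·1.071 - (-1)·-0.804) / (8) = -2.011;  x_3 ← (1−ω)·3.000 + ω·-2.011 = -1.009
Iteration 2:
  x_1: GS value = (2 - (4)·-0.804 - (-3)·-1.009) / (11) = 0.199;  x_1 ← (1−ω)·1.071 + ω·0.199 = 0.373
  x_2: GS value = (2 - (4)·0.373 - (1)·-1.009) / (7) = 0.217;  x_2 ← (1−ω)·-0.804 + ω·0.217 = 0.013
  x_3: GS value = (-11 - (4)·0.373 - (-1)·0.013) / (8) = -1.560;  x_3 ← (1−ω)·-1.009 + ω·-1.560 = -1.450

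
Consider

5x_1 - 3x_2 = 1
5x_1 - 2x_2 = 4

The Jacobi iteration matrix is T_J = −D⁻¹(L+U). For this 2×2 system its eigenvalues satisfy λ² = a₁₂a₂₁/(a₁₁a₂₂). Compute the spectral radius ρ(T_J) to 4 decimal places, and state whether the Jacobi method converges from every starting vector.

a₁₂a₂₁/(a₁₁a₂₂) = (-3)·(5) / ((5)·(-2)) = 1.500000
ρ = √|1.500000| = √1.500000 = 1.2247
ρ > 1, so Jacobi diverges

1.2247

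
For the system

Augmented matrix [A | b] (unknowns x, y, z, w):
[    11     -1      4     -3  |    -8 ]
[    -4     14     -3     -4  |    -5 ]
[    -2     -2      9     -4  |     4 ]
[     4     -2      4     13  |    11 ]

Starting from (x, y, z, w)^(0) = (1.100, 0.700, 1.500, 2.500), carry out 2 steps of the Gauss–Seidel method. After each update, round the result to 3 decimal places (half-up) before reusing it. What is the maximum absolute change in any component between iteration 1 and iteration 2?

Iteration 1:
  x = (-8 - (-1)·0.700 - (4)·1.500 - (-3)·2.500) / (11) = -0.527
  y = (-5 - (-4)·-0.527 - (-3)·1.500 - (-4)·2.500) / (14) = 0.528
  z = (4 - (-2)·-0.527 - (-2)·0.528 - (-4)·2.500) / (9) = 1.556
  w = (11 - (4)·-0.527 - (-2)·0.528 - (4)·1.556) / (13) = 0.611
Iteration 2:
  x = (-8 - (-1)·0.528 - (4)·1.556 - (-3)·0.611) / (11) = -1.078
  y = (-5 - (-4)·-1.078 - (-3)·1.556 - (-4)·0.611) / (14) = -0.157
  z = (4 - (-2)·-1.078 - (-2)·-0.157 - (-4)·0.611) / (9) = 0.442
  w = (11 - (4)·-1.078 - (-2)·-0.157 - (4)·0.442) / (13) = 1.018
Change: (-0.551, -0.685, -1.114, 0.407) → max |·| = 1.114

1.114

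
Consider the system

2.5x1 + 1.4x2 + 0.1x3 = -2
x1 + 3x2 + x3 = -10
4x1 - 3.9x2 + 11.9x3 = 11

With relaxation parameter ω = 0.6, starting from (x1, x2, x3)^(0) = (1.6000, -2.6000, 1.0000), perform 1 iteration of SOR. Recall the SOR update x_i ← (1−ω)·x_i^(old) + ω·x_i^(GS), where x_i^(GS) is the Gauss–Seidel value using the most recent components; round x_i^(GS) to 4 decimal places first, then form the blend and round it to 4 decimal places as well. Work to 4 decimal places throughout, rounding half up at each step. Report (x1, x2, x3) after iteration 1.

Iteration 1:
  x1: GS value = (-2 - (1.4)·-2.6000 - (0.1)·1.0000) / (2.5) = 0.6160;  x1 ← (1−ω)·1.6000 + ω·0.6160 = 1.0096
  x2: GS value = (-10 - (1)·1.0096 - (1)·1.0000) / (3) = -4.0032;  x2 ← (1−ω)·-2.6000 + ω·-4.0032 = -3.4419
  x3: GS value = (11 - (4)·1.0096 - (-3.9)·-3.4419) / (11.9) = -0.5430;  x3 ← (1−ω)·1.0000 + ω·-0.5430 = 0.0742

(1.0096, -3.4419, 0.0742)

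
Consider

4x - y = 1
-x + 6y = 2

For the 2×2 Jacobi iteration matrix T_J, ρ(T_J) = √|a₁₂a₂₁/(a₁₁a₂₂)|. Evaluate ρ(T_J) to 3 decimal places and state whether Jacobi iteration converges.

0.204

a₁₂a₂₁/(a₁₁a₂₂) = (-1)·(-1) / ((4)·(6)) = 0.041667
ρ = √|0.041667| = √0.041667 = 0.204
ρ < 1, so Jacobi converges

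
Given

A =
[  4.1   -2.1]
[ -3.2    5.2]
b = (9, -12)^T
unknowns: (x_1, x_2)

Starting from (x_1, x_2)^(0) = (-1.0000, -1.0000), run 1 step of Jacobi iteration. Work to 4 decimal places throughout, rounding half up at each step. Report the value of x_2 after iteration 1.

Iteration 1:
  x_1 = (9 - (-2.1)·-1.0000) / (4.1) = 1.6829
  x_2 = (-12 - (-3.2)·-1.0000) / (5.2) = -2.9231

-2.9231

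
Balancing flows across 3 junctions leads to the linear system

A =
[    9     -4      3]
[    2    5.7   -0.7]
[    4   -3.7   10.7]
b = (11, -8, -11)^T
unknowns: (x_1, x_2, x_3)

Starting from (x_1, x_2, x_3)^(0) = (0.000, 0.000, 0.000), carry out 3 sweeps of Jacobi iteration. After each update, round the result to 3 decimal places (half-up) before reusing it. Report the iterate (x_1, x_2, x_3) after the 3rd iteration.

(1.008, -1.976, -2.057)

Iteration 1:
  x_1 = (11 - (-4)·0.000 - (3)·0.000) / (9) = 1.222
  x_2 = (-8 - (2)·0.000 - (-0.7)·0.000) / (5.7) = -1.404
  x_3 = (-11 - (4)·0.000 - (-3.7)·0.000) / (10.7) = -1.028
Iteration 2:
  x_1 = (11 - (-4)·-1.404 - (3)·-1.028) / (9) = 0.941
  x_2 = (-8 - (2)·1.222 - (-0.7)·-1.028) / (5.7) = -1.959
  x_3 = (-11 - (4)·1.222 - (-3.7)·-1.404) / (10.7) = -1.970
Iteration 3:
  x_1 = (11 - (-4)·-1.959 - (3)·-1.970) / (9) = 1.008
  x_2 = (-8 - (2)·0.941 - (-0.7)·-1.970) / (5.7) = -1.976
  x_3 = (-11 - (4)·0.941 - (-3.7)·-1.959) / (10.7) = -2.057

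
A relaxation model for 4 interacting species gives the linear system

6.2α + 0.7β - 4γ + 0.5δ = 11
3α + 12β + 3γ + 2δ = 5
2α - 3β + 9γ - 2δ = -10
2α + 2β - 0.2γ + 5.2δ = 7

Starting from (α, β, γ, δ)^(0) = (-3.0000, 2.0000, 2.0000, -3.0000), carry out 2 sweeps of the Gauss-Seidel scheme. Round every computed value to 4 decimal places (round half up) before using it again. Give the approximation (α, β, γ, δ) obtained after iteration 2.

Iteration 1:
  α = (11 - (0.7)·2.0000 - (-4)·2.0000 - (0.5)·-3.0000) / (6.2) = 3.0806
  β = (5 - (3)·3.0806 - (3)·2.0000 - (2)·-3.0000) / (12) = -0.3535
  γ = (-10 - (2)·3.0806 - (-3)·-0.3535 - (-2)·-3.0000) / (9) = -2.5802
  δ = (7 - (2)·3.0806 - (2)·-0.3535 - (-0.2)·-2.5802) / (5.2) = 0.1980
Iteration 2:
  α = (11 - (0.7)·-0.3535 - (-4)·-2.5802 - (0.5)·0.1980) / (6.2) = 0.1335
  β = (5 - (3)·0.1335 - (3)·-2.5802 - (2)·0.1980) / (12) = 0.9953
  γ = (-10 - (2)·0.1335 - (-3)·0.9953 - (-2)·0.1980) / (9) = -0.7650
  δ = (7 - (2)·0.1335 - (2)·0.9953 - (-0.2)·-0.7650) / (5.2) = 0.8826

(0.1335, 0.9953, -0.7650, 0.8826)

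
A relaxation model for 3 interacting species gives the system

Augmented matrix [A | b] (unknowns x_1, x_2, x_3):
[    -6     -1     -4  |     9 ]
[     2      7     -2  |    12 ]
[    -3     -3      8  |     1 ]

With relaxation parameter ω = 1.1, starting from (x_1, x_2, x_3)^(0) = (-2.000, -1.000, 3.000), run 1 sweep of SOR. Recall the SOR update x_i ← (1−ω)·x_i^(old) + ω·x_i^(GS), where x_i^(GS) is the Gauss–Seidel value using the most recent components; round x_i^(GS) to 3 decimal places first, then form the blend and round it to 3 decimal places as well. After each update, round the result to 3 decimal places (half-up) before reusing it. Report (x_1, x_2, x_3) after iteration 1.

Iteration 1:
  x_1: GS value = (9 - (-1)·-1.000 - (-4)·3.000) / (-6) = -3.333;  x_1 ← (1−ω)·-2.000 + ω·-3.333 = -3.466
  x_2: GS value = (12 - (2)·-3.466 - (-2)·3.000) / (7) = 3.562;  x_2 ← (1−ω)·-1.000 + ω·3.562 = 4.018
  x_3: GS value = (1 - (-3)·-3.466 - (-3)·4.018) / (8) = 0.332;  x_3 ← (1−ω)·3.000 + ω·0.332 = 0.065

(-3.466, 4.018, 0.065)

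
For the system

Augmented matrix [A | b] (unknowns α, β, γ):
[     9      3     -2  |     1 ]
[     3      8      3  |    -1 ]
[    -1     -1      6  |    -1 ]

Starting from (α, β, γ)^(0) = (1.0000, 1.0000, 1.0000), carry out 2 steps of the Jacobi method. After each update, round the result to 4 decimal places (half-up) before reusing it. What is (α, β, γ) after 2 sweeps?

Iteration 1:
  α = (1 - (3)·1.0000 - (-2)·1.0000) / (9) = 0.0000
  β = (-1 - (3)·1.0000 - (3)·1.0000) / (8) = -0.8750
  γ = (-1 - (-1)·1.0000 - (-1)·1.0000) / (6) = 0.1667
Iteration 2:
  α = (1 - (3)·-0.8750 - (-2)·0.1667) / (9) = 0.4398
  β = (-1 - (3)·0.0000 - (3)·0.1667) / (8) = -0.1875
  γ = (-1 - (-1)·0.0000 - (-1)·-0.8750) / (6) = -0.3125

(0.4398, -0.1875, -0.3125)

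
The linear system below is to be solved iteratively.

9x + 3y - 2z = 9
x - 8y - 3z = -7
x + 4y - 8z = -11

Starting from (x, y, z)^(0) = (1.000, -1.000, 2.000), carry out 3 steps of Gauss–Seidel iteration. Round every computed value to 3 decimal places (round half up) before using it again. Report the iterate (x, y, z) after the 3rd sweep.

(1.259, 0.387, 1.726)

Iteration 1:
  x = (9 - (3)·-1.000 - (-2)·2.000) / (9) = 1.778
  y = (-7 - (1)·1.778 - (-3)·2.000) / (-8) = 0.347
  z = (-11 - (1)·1.778 - (4)·0.347) / (-8) = 1.771
Iteration 2:
  x = (9 - (3)·0.347 - (-2)·1.771) / (9) = 1.278
  y = (-7 - (1)·1.278 - (-3)·1.771) / (-8) = 0.371
  z = (-11 - (1)·1.278 - (4)·0.371) / (-8) = 1.720
Iteration 3:
  x = (9 - (3)·0.371 - (-2)·1.720) / (9) = 1.259
  y = (-7 - (1)·1.259 - (-3)·1.720) / (-8) = 0.387
  z = (-11 - (1)·1.259 - (4)·0.387) / (-8) = 1.726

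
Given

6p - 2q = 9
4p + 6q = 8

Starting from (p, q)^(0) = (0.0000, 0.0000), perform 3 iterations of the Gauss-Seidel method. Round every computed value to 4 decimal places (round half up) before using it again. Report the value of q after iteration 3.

Iteration 1:
  p = (9 - (-2)·0.0000) / (6) = 1.5000
  q = (8 - (4)·1.5000) / (6) = 0.3333
Iteration 2:
  p = (9 - (-2)·0.3333) / (6) = 1.6111
  q = (8 - (4)·1.6111) / (6) = 0.2593
Iteration 3:
  p = (9 - (-2)·0.2593) / (6) = 1.5864
  q = (8 - (4)·1.5864) / (6) = 0.2757

0.2757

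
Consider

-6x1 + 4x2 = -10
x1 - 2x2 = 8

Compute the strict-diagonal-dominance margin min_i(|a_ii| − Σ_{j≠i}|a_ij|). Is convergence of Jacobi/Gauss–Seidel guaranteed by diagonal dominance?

row 1: |-6| − (4) = 2
row 2: |-2| − (1) = 1
minimum over rows = 1 → strictly diagonally dominant (convergence guaranteed)

1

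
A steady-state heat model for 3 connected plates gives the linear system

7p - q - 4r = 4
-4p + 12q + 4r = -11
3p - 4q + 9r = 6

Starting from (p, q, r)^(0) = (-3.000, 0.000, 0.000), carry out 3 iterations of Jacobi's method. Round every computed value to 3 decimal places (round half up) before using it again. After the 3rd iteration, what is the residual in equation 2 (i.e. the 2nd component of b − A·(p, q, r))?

-4.528

Iteration 1:
  p = (4 - (-1)·0.000 - (-4)·0.000) / (7) = 0.571
  q = (-11 - (-4)·-3.000 - (4)·0.000) / (12) = -1.917
  r = (6 - (3)·-3.000 - (-4)·0.000) / (9) = 1.667
Iteration 2:
  p = (4 - (-1)·-1.917 - (-4)·1.667) / (7) = 1.250
  q = (-11 - (-4)·0.571 - (4)·1.667) / (12) = -1.282
  r = (6 - (3)·0.571 - (-4)·-1.917) / (9) = -0.376
Iteration 3:
  p = (4 - (-1)·-1.282 - (-4)·-0.376) / (7) = 0.173
  q = (-11 - (-4)·1.250 - (4)·-0.376) / (12) = -0.375
  r = (6 - (3)·1.250 - (-4)·-1.282) / (9) = -0.320
Residual b − A·x = (1.134, -4.528, 6.861)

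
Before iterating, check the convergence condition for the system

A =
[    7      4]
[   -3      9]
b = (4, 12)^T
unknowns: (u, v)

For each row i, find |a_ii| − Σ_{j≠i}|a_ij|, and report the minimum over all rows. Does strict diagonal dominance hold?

row 1: |7| − (4) = 3
row 2: |9| − (3) = 6
minimum over rows = 3 → strictly diagonally dominant (convergence guaranteed)

3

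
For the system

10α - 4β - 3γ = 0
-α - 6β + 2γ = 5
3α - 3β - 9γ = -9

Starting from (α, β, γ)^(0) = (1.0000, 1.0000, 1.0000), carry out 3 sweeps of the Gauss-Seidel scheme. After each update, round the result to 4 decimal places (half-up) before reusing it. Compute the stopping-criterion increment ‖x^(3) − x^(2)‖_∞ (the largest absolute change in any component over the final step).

0.0861

Iteration 1:
  α = (0 - (-4)·1.0000 - (-3)·1.0000) / (10) = 0.7000
  β = (5 - (-1)·0.7000 - (2)·1.0000) / (-6) = -0.6167
  γ = (-9 - (3)·0.7000 - (-3)·-0.6167) / (-9) = 1.4389
Iteration 2:
  α = (0 - (-4)·-0.6167 - (-3)·1.4389) / (10) = 0.1850
  β = (5 - (-1)·0.1850 - (2)·1.4389) / (-6) = -0.3845
  γ = (-9 - (3)·0.1850 - (-3)·-0.3845) / (-9) = 1.1898
Iteration 3:
  α = (0 - (-4)·-0.3845 - (-3)·1.1898) / (10) = 0.2031
  β = (5 - (-1)·0.2031 - (2)·1.1898) / (-6) = -0.4706
  γ = (-9 - (3)·0.2031 - (-3)·-0.4706) / (-9) = 1.2246
Change: (0.0181, -0.0861, 0.0348) → max |·| = 0.0861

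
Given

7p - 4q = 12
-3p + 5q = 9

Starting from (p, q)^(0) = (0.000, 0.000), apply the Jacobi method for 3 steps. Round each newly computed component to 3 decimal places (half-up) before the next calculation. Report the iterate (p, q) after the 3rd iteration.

Iteration 1:
  p = (12 - (-4)·0.000) / (7) = 1.714
  q = (9 - (-3)·0.000) / (5) = 1.800
Iteration 2:
  p = (12 - (-4)·1.800) / (7) = 2.743
  q = (9 - (-3)·1.714) / (5) = 2.828
Iteration 3:
  p = (12 - (-4)·2.828) / (7) = 3.330
  q = (9 - (-3)·2.743) / (5) = 3.446

(3.330, 3.446)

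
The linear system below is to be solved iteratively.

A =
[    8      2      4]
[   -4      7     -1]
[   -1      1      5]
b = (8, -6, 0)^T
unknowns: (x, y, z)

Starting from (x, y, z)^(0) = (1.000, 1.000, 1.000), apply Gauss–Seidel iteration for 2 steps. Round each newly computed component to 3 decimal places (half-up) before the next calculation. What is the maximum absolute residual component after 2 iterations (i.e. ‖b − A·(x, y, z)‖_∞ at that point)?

Iteration 1:
  x = (8 - (2)·1.000 - (4)·1.000) / (8) = 0.250
  y = (-6 - (-4)·0.250 - (-1)·1.000) / (7) = -0.571
  z = (0 - (-1)·0.250 - (1)·-0.571) / (5) = 0.164
Iteration 2:
  x = (8 - (2)·-0.571 - (4)·0.164) / (8) = 1.061
  y = (-6 - (-4)·1.061 - (-1)·0.164) / (7) = -0.227
  z = (0 - (-1)·1.061 - (1)·-0.227) / (5) = 0.258
Residual b − A·x = (-1.066, 0.091, -0.002); ∞-norm = 1.066

1.066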